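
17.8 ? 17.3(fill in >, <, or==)>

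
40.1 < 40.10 False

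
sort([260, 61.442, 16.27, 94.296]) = [16.27, 61.442, 94.296, 260]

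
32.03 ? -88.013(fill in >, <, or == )>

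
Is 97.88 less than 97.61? No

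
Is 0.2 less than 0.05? No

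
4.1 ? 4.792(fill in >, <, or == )<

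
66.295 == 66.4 False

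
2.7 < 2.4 False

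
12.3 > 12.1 True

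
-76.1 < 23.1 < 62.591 True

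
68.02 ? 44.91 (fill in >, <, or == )>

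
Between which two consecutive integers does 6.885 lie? 6 and 7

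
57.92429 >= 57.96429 False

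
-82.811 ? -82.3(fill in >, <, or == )<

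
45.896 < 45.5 False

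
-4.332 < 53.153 True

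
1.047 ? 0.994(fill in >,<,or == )>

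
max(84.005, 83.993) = 84.005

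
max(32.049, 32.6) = 32.6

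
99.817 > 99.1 True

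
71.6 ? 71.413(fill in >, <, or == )>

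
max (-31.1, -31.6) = -31.1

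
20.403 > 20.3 True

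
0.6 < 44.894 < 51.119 True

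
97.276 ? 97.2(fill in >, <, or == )>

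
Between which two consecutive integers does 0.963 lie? 0 and 1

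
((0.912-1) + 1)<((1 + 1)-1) True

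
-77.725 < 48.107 True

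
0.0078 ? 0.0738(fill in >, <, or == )<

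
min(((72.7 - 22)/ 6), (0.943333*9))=8.45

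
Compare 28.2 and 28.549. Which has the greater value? 28.549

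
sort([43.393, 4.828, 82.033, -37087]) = [-37087, 4.828, 43.393, 82.033]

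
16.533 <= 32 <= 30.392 False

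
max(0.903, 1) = 1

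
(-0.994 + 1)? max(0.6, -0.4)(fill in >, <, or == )<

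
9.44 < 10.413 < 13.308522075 True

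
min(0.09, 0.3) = 0.09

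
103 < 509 True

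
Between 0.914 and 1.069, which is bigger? 1.069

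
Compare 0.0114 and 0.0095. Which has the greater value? 0.0114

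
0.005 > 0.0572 False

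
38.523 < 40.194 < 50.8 True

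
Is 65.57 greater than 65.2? Yes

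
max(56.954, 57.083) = 57.083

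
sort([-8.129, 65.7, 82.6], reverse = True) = [82.6, 65.7, -8.129]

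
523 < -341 False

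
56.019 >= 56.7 False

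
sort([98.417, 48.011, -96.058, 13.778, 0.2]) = [-96.058, 0.2, 13.778, 48.011, 98.417]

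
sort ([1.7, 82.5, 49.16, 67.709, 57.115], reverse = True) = [82.5, 67.709, 57.115, 49.16, 1.7]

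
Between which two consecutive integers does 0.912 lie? 0 and 1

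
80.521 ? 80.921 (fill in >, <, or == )<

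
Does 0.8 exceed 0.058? Yes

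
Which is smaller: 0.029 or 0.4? 0.029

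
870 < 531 False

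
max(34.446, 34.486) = 34.486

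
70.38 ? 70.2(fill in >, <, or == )>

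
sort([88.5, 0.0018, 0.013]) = [0.0018, 0.013, 88.5]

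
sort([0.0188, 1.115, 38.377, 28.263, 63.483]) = [0.0188, 1.115, 28.263, 38.377, 63.483]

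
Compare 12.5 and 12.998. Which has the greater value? 12.998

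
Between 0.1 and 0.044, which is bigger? 0.1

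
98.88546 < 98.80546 False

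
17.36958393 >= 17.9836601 False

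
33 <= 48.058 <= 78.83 True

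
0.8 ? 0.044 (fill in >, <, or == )>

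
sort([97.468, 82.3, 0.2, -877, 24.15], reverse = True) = [97.468, 82.3, 24.15, 0.2, -877]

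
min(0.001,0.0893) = 0.001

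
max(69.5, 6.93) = 69.5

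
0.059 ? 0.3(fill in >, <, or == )<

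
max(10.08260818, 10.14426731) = 10.14426731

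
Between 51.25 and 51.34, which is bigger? 51.34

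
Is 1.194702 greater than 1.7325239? No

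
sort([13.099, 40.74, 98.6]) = [13.099, 40.74, 98.6]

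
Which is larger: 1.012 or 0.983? 1.012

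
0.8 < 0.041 False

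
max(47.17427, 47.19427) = 47.19427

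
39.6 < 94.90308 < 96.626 True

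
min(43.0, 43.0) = 43.0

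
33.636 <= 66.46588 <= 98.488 True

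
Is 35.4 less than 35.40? No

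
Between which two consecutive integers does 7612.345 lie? 7612 and 7613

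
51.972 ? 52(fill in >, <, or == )<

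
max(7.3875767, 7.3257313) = 7.3875767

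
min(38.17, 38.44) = 38.17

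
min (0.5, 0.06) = 0.06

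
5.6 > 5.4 True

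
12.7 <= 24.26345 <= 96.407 True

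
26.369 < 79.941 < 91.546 True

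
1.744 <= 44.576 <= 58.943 True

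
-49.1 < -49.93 False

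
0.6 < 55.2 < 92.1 True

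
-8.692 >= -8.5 False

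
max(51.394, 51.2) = 51.394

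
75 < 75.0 False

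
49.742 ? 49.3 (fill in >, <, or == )>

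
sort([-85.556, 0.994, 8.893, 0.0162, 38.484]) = [-85.556, 0.0162, 0.994, 8.893, 38.484]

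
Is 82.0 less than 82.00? No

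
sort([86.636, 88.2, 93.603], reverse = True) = [93.603, 88.2, 86.636]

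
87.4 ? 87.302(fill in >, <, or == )>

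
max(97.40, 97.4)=97.4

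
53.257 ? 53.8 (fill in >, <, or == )<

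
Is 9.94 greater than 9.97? No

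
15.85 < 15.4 False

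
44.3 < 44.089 False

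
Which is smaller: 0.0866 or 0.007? 0.007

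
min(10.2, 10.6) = 10.2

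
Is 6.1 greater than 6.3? No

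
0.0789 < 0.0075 False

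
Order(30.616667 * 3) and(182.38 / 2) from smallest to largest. (182.38 / 2), (30.616667 * 3)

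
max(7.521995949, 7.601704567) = 7.601704567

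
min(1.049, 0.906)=0.906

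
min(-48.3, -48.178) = -48.3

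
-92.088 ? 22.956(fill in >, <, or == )<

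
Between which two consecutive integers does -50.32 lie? -51 and -50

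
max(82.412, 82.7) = 82.7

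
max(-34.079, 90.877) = 90.877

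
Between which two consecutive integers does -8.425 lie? -9 and -8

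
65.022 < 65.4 True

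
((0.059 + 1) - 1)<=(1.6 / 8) True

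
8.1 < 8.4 True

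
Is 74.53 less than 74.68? Yes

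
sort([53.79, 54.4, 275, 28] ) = [28, 53.79, 54.4, 275]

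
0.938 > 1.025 False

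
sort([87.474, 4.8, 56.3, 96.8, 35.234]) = [4.8, 35.234, 56.3, 87.474, 96.8]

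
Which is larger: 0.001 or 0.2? 0.2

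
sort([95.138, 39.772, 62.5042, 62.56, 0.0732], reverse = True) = [95.138, 62.56, 62.5042, 39.772, 0.0732]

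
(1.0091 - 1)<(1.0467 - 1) True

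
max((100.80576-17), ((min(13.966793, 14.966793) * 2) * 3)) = 83.80576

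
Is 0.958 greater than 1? No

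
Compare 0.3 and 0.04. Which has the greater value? 0.3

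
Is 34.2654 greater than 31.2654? Yes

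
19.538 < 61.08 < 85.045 True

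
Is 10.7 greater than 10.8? No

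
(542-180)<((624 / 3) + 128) False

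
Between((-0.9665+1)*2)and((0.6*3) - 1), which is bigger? ((0.6*3) - 1)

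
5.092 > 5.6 False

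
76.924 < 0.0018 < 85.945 False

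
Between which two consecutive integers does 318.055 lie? 318 and 319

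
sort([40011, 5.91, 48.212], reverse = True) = [40011, 48.212, 5.91]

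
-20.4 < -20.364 True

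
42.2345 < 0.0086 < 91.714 False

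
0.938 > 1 False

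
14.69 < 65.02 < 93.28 True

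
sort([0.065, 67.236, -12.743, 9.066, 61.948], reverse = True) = [67.236, 61.948, 9.066, 0.065, -12.743]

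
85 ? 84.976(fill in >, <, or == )>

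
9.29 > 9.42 False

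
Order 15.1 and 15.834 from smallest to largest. 15.1, 15.834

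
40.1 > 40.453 False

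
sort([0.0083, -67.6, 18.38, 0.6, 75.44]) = [-67.6, 0.0083, 0.6, 18.38, 75.44]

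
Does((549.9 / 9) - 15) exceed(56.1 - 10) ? No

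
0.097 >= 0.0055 True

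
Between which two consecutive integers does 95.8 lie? 95 and 96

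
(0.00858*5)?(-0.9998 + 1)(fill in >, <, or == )>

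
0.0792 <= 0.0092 False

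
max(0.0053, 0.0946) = 0.0946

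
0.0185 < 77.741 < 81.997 True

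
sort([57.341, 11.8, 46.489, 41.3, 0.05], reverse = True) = [57.341, 46.489, 41.3, 11.8, 0.05]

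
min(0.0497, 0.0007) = 0.0007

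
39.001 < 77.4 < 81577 True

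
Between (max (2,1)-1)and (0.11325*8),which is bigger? (max (2,1)-1)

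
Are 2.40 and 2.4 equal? Yes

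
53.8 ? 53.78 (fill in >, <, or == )>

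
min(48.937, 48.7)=48.7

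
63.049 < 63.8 True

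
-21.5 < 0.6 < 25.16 True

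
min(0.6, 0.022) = 0.022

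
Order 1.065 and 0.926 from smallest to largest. 0.926, 1.065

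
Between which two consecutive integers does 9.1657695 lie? 9 and 10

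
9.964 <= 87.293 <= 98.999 True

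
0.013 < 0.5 True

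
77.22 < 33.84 False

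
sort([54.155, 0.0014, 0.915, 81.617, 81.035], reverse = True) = [81.617, 81.035, 54.155, 0.915, 0.0014]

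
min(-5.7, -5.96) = -5.96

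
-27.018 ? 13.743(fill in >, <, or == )<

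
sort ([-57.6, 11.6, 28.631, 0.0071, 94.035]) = [-57.6, 0.0071, 11.6, 28.631, 94.035]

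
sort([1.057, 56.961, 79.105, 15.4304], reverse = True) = [79.105, 56.961, 15.4304, 1.057]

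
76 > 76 False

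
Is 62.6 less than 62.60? No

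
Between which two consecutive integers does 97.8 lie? 97 and 98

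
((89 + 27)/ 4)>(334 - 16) False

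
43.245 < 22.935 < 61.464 False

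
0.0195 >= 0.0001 True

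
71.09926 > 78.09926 False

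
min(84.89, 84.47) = 84.47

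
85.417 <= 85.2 False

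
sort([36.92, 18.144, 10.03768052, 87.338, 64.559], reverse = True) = [87.338, 64.559, 36.92, 18.144, 10.03768052]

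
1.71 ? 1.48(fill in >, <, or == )>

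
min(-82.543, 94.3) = -82.543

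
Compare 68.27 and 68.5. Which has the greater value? 68.5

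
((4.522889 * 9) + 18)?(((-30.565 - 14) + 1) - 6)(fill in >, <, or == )>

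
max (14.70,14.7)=14.7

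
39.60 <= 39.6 True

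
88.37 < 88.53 True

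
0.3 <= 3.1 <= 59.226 True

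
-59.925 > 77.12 False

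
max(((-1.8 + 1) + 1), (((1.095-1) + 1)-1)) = 0.2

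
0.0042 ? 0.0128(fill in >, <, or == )<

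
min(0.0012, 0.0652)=0.0012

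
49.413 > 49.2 True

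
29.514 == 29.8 False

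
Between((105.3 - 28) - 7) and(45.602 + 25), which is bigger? (45.602 + 25)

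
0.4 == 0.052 False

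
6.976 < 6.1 False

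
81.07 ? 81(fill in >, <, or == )>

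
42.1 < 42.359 True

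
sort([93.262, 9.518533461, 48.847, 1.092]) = [1.092, 9.518533461, 48.847, 93.262]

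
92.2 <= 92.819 True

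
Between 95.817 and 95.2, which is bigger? 95.817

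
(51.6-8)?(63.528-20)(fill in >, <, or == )>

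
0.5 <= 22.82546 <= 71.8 True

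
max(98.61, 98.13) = 98.61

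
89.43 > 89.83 False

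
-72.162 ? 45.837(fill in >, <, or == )<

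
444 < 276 False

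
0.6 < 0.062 False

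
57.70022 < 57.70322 True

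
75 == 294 False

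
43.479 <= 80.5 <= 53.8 False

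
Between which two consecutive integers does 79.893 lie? 79 and 80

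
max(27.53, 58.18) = 58.18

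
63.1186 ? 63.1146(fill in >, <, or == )>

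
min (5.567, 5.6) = 5.567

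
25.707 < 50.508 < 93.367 True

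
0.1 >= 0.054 True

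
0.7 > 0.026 True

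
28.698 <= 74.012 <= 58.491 False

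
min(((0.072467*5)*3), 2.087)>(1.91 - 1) True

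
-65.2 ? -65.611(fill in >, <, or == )>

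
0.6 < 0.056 False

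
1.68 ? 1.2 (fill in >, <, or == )>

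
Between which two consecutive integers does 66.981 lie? 66 and 67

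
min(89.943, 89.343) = 89.343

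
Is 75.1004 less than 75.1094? Yes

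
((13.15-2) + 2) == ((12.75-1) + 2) False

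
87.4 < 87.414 True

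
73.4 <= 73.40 True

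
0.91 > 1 False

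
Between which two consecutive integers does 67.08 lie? 67 and 68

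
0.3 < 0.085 False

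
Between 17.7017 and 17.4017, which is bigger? 17.7017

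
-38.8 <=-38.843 False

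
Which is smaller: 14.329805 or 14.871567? 14.329805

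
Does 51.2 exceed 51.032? Yes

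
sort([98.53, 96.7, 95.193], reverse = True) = [98.53, 96.7, 95.193]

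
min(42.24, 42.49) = 42.24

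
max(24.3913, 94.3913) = 94.3913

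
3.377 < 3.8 True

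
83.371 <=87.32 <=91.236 True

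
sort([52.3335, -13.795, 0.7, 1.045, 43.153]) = [-13.795, 0.7, 1.045, 43.153, 52.3335]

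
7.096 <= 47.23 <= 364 True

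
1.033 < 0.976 False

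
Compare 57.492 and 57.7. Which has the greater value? 57.7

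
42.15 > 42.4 False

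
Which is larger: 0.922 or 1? 1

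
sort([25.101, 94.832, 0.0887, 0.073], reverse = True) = [94.832, 25.101, 0.0887, 0.073]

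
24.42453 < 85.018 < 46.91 False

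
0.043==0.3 False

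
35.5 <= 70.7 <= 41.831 False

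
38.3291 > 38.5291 False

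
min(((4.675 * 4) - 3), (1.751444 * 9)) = 15.7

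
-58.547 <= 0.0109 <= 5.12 True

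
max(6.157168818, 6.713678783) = 6.713678783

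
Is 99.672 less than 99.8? Yes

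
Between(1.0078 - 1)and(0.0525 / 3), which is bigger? (0.0525 / 3)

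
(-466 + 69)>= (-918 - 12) True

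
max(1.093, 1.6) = 1.6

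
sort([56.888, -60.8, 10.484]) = [-60.8, 10.484, 56.888]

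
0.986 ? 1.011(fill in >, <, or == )<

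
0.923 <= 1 True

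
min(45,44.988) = 44.988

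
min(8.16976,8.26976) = 8.16976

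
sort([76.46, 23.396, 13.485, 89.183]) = [13.485, 23.396, 76.46, 89.183]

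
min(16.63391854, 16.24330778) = 16.24330778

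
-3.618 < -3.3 True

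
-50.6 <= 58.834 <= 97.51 True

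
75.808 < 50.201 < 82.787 False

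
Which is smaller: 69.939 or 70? 69.939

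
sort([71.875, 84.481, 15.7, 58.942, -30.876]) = [-30.876, 15.7, 58.942, 71.875, 84.481]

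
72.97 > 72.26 True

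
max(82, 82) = 82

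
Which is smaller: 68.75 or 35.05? 35.05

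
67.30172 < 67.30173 True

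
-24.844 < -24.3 True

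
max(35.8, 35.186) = 35.8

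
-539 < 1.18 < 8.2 True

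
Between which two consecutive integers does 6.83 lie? 6 and 7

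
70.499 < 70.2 False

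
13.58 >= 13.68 False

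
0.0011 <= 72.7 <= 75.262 True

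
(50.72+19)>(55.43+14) True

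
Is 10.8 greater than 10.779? Yes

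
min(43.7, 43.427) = 43.427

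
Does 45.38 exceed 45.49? No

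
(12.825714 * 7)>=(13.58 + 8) True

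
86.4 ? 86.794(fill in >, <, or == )<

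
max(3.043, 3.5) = 3.5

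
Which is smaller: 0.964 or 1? 0.964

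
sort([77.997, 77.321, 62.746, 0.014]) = [0.014, 62.746, 77.321, 77.997]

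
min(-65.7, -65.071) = -65.7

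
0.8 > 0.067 True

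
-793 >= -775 False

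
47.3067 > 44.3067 True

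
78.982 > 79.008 False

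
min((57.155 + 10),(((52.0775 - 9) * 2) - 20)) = 66.155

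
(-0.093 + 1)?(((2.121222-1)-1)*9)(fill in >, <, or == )<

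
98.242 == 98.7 False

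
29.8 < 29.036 False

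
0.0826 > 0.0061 True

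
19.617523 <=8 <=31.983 False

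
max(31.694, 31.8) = 31.8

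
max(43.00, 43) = 43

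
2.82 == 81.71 False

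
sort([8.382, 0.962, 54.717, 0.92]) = [0.92, 0.962, 8.382, 54.717]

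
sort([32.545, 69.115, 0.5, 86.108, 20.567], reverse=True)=[86.108, 69.115, 32.545, 20.567, 0.5]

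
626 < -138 False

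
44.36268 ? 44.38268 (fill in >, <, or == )<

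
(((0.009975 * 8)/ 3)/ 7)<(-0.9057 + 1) True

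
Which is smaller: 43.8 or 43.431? 43.431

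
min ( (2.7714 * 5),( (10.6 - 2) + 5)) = 13.6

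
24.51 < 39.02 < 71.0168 True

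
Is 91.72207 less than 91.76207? Yes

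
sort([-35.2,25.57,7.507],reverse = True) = [25.57,7.507,-35.2]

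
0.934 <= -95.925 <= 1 False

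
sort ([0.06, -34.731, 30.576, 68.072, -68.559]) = [-68.559, -34.731, 0.06, 30.576, 68.072]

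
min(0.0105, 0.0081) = 0.0081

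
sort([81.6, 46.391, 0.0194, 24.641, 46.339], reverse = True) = [81.6, 46.391, 46.339, 24.641, 0.0194]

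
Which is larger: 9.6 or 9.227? 9.6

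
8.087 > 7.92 True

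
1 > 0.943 True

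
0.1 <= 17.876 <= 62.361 True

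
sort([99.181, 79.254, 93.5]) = [79.254, 93.5, 99.181]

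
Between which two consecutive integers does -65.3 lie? -66 and -65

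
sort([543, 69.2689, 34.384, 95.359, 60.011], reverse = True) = [543, 95.359, 69.2689, 60.011, 34.384]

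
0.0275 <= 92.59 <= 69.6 False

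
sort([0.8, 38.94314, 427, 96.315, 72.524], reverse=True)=[427, 96.315, 72.524, 38.94314, 0.8]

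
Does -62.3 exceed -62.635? Yes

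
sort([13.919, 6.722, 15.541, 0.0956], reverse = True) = [15.541, 13.919, 6.722, 0.0956]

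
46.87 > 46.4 True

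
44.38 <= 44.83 True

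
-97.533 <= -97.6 False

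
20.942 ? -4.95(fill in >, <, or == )>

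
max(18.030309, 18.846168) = 18.846168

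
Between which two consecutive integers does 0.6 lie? 0 and 1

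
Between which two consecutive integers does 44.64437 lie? 44 and 45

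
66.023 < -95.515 False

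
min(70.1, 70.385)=70.1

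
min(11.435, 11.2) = 11.2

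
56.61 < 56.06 False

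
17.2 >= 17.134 True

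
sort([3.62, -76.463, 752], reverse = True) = [752, 3.62, -76.463]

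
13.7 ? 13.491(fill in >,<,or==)>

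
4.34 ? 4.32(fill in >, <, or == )>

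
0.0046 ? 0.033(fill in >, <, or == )<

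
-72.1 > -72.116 True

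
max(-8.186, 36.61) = 36.61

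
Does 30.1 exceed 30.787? No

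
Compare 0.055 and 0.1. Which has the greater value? 0.1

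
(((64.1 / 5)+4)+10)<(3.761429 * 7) False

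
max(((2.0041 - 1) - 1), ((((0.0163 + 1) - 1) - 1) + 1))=0.0163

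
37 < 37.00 False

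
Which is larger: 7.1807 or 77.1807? 77.1807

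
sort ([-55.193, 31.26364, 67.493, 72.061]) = [-55.193, 31.26364, 67.493, 72.061]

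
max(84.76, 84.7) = 84.76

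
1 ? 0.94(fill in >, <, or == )>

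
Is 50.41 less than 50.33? No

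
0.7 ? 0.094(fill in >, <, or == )>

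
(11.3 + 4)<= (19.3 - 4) True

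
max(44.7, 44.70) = 44.70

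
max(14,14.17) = 14.17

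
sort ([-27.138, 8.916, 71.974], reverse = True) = [71.974, 8.916, -27.138]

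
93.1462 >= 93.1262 True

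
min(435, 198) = 198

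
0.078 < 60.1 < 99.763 True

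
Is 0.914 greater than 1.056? No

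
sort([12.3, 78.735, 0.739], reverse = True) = [78.735, 12.3, 0.739]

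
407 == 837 False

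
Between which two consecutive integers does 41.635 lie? 41 and 42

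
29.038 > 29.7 False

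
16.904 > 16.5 True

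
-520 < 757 True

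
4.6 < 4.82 True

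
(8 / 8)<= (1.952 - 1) False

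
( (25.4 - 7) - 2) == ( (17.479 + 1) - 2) False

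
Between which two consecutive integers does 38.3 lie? 38 and 39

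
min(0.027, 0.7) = 0.027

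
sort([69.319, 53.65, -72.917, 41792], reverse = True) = [41792, 69.319, 53.65, -72.917]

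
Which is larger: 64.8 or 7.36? 64.8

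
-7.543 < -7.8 False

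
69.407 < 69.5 True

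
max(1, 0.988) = 1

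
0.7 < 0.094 False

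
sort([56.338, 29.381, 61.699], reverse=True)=[61.699, 56.338, 29.381]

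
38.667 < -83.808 False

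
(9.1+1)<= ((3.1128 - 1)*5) True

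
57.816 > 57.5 True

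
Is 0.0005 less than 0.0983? Yes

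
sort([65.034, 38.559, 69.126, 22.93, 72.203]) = [22.93, 38.559, 65.034, 69.126, 72.203]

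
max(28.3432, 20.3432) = 28.3432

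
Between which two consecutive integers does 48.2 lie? 48 and 49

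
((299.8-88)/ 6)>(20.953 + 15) False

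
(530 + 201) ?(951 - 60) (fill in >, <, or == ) <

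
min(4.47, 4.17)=4.17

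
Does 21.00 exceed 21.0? No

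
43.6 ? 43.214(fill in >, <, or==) >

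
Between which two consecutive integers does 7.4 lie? 7 and 8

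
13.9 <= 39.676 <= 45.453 True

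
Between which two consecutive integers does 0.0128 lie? 0 and 1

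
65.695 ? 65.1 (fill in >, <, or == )>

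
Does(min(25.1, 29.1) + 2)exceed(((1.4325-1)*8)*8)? No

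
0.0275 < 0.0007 False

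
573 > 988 False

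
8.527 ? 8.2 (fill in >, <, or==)>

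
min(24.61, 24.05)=24.05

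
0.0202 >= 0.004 True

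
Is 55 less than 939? Yes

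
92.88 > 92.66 True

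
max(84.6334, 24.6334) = 84.6334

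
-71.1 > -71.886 True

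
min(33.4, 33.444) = 33.4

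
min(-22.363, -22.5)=-22.5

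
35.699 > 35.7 False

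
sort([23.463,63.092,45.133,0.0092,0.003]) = [0.003,0.0092,23.463,45.133,63.092]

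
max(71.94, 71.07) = 71.94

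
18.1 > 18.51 False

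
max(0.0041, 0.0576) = 0.0576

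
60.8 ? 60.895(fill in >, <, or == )<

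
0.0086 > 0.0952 False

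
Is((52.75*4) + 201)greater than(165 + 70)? Yes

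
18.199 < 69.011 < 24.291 False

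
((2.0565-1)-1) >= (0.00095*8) True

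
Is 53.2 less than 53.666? Yes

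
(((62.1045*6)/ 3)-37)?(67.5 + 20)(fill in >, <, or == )<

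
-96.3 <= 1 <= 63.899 True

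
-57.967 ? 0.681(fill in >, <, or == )<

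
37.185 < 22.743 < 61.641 False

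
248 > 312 False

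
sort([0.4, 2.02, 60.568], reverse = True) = [60.568, 2.02, 0.4]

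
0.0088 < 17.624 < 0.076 False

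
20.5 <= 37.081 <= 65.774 True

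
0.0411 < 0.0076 False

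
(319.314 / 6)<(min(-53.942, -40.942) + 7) False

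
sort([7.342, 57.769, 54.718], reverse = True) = [57.769, 54.718, 7.342]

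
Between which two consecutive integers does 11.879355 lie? 11 and 12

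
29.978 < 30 True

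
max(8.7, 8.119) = 8.7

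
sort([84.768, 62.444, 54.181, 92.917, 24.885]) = [24.885, 54.181, 62.444, 84.768, 92.917]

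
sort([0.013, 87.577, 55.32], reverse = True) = [87.577, 55.32, 0.013]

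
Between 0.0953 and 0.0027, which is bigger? 0.0953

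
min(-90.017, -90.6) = -90.6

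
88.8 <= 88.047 False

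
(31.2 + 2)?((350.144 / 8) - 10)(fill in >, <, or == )<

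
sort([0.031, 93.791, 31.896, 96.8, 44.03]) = [0.031, 31.896, 44.03, 93.791, 96.8]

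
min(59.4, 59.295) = 59.295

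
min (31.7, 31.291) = 31.291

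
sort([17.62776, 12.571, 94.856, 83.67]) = [12.571, 17.62776, 83.67, 94.856]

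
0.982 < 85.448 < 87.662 True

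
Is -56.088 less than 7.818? Yes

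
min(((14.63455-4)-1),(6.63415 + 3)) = 9.63415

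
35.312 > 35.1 True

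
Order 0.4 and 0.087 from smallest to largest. 0.087, 0.4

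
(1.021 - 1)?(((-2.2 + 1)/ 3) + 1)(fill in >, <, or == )<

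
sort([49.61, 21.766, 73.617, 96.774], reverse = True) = [96.774, 73.617, 49.61, 21.766]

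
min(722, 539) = 539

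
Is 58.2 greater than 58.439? No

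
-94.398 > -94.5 True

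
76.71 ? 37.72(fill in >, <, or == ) >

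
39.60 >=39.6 True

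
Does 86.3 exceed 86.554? No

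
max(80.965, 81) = 81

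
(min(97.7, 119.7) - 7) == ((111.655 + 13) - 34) False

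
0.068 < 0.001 False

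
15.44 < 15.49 True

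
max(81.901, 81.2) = 81.901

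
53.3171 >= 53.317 True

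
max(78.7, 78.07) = 78.7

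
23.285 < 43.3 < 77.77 True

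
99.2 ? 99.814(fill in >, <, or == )<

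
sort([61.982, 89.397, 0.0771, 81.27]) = [0.0771, 61.982, 81.27, 89.397]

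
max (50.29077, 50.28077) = 50.29077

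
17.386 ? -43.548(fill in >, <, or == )>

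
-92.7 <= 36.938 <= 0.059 False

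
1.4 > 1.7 False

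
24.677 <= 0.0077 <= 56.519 False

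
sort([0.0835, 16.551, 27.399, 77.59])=[0.0835, 16.551, 27.399, 77.59]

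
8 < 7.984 False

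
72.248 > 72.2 True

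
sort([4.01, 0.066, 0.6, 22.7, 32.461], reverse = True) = [32.461, 22.7, 4.01, 0.6, 0.066]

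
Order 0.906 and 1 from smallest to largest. 0.906, 1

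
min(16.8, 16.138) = 16.138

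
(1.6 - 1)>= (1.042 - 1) True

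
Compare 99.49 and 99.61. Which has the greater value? 99.61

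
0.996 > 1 False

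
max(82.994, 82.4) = 82.994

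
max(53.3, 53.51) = 53.51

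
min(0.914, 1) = 0.914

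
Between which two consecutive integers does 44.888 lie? 44 and 45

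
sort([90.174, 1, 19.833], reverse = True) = [90.174, 19.833, 1]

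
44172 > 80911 False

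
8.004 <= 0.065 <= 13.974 False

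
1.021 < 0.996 False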